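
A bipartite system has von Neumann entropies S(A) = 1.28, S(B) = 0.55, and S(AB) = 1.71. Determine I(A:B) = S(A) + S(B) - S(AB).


I(A:B) = S(A) + S(B) - S(AB)
= 1.28 + 0.55 - 1.71
= 0.1200

0.1200


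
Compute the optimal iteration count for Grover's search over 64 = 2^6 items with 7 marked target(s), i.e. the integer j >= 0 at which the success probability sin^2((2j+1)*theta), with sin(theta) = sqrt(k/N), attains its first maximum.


After j Grover iterations the success probability is P(j) = sin^2((2j+1)*theta), where sin(theta) = sqrt(k/N).
N = 2^6 = 64, k = 7
sin(theta) = sqrt(k/N) = 0.3307189139
theta = arcsin(sqrt(k/N)) = 0.3370652533 rad
P(j) reaches its first maximum when (2j+1)*theta is as close as possible to pi/2, i.e. j = round(pi/(4*theta) - 1/2).
pi/(4*theta) - 1/2 = 1.8301
(For comparison, the common estimate pi/4 * sqrt(N/k) = 2.3748; the exact maximiser is used here.)
Optimal iterations = 2

2


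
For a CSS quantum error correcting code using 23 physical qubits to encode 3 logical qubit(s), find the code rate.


Code rate R = k/n
= 3/23
= 0.1304

0.1304


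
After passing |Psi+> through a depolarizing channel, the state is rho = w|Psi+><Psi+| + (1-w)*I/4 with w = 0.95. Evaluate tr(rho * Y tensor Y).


|Psi+> = (|01> + |10>)/sqrt(2)
For the pure Bell state, <Y_A Y_B> = +1 (Bell-state Pauli correlator).
The maximally-mixed part I/4 has tr(I/4 * P tensor P) = 0 for any traceless Pauli P.
So <Y_A Y_B>_rho = w * (+1) + (1 - w) * 0
= 0.95 * (+1)
= 0.9500

0.9500


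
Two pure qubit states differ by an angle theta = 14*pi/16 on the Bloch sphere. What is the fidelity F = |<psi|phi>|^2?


For states separated by angle theta on Bloch sphere:
F = cos^2(theta/2)
theta = 14*pi/16 = 2.7489
theta/2 = 1.3744
cos(theta/2) = 0.1951
F = 0.0381

0.0381


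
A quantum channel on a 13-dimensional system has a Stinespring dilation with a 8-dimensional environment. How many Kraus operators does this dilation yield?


Tracing out the environment in an orthonormal basis {|i>_E} gives Kraus operators K_i = <i|_E U |0>_E.
Number of Kraus operators = dim(H_env) = d_env
= 8

8


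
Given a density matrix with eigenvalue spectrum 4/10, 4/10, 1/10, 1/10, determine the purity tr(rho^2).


tr(rho^2) = sum of eigenvalues squared
= (4/10)^2 + (4/10)^2 + (1/10)^2 + (1/10)^2
= (16 + 16 + 1 + 1) / 100
= 34/100
= 0.3400

0.3400


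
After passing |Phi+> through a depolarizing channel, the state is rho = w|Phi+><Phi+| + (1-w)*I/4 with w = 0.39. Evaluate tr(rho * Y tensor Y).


|Phi+> = (|00> + |11>)/sqrt(2)
For the pure Bell state, <Y_A Y_B> = -1 (Bell-state Pauli correlator).
The maximally-mixed part I/4 has tr(I/4 * P tensor P) = 0 for any traceless Pauli P.
So <Y_A Y_B>_rho = w * (-1) + (1 - w) * 0
= 0.39 * (-1)
= -0.3900

-0.3900


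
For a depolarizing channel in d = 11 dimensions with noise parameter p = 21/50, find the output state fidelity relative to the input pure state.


F = (1-p) + p/d
= (1 - 0.4200) + 0.4200/11
= 0.5800 + 0.0382
= 0.6182

0.6182


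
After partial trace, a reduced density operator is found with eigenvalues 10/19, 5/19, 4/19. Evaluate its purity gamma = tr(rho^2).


tr(rho^2) = sum of eigenvalues squared
= (10/19)^2 + (5/19)^2 + (4/19)^2
= (100 + 25 + 16) / 361
= 141/361
= 0.3906

0.3906


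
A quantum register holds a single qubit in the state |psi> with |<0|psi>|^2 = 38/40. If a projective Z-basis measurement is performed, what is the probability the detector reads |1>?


|alpha|^2 = 38/40 = 0.9500
|beta|^2 = 1 - 38/40 = 2/40 = 0.0500
P(|1>) = |beta|^2 = 0.0500

0.0500


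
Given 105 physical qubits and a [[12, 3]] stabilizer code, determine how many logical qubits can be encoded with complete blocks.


Each code block uses 12 physical qubits for 3 logical qubit(s).
Number of complete blocks = floor(105 / 12) = 8
Logical qubits = 8 * 3
= 24

24


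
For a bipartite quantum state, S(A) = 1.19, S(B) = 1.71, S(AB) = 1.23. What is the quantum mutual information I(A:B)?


I(A:B) = S(A) + S(B) - S(AB)
= 1.19 + 1.71 - 1.23
= 1.6700

1.6700


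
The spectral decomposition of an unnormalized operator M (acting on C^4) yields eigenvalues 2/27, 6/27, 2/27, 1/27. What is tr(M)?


tr(M) = sum of eigenvalues
= 2/27 + 6/27 + 2/27 + 1/27
= 11/27
= 0.4074

0.4074


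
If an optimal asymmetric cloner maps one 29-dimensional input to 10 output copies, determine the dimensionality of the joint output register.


Output space = H^(tensor 10) where dim(H) = 29
dim = 29^10
= 841 (after 2 factors)
= 24389 (after 3 factors)
= 707281 (after 4 factors)
= 20511149 (after 5 factors)
= 594823321 (after 6 factors)
= 17249876309 (after 7 factors)
= 500246412961 (after 8 factors)
= 14507145975869 (after 9 factors)
= 420707233300201 (after 10 factors)
= 420707233300201

420707233300201


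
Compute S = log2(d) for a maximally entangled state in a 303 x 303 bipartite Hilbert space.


For a maximally entangled state in d x d:
S = log2(d) = log2(303)
= 8.2432

8.2432


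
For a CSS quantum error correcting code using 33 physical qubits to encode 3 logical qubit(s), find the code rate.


Code rate R = k/n
= 3/33
= 0.0909

0.0909


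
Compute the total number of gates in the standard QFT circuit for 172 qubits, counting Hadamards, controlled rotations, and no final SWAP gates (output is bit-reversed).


Hadamard gates: 172
Controlled rotations: n*(n-1)/2 = 172*171/2 = 14706
SWAP gates: 0 (omitted)
Total = 172 + 14706
= 14878

14878


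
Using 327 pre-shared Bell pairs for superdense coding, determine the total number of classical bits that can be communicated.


Superdense coding allows 2 classical bits per shared entangled pair.
327 pair(s) -> 2 * 327 = 654 classical bits

654


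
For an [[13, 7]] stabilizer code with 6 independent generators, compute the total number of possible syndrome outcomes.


Each stabilizer generator gives a binary (+1 or -1) measurement outcome.
With 6 independent generators:
Total syndromes = 2^6
= 64

64


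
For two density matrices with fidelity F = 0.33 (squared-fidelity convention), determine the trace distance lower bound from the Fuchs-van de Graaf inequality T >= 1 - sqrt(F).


Fuchs-van de Graaf (squared-fidelity convention): 1 - sqrt(F) <= T <= sqrt(1 - F).
Lower bound: T >= 1 - sqrt(F)
sqrt(F) = sqrt(0.33) = 0.5745
T >= 1 - 0.5745
T >= 0.4255

0.4255


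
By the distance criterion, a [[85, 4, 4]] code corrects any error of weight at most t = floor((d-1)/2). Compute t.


Code parameters: [[85, 4, 4]], distance d = 4.
Number of correctable errors = floor((d-1)/2)
= floor((4 - 1)/2)
= floor(3/2)
= 1

1


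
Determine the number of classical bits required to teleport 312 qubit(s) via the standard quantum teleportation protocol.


Quantum teleportation requires 2 classical bits per qubit teleported.
312 qubit(s) -> 2 * 312 = 624 classical bits

624


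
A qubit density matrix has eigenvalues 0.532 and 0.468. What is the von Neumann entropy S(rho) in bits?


S = -p*log2(p) - (1-p)*log2(1-p)
p = 0.5320, 1-p = 0.4680
= -0.5320 * log2(0.5320) - 0.4680 * log2(0.4680)
= -(-0.4844) - (-0.5127)
= 0.9970

0.9970


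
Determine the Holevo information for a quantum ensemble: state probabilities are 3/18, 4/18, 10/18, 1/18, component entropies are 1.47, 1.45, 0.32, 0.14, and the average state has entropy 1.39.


chi = S(rho) - sum_i p_i * S(rho_i)
Weighted entropy = 3/18 * 1.47 + 4/18 * 1.45 + 10/18 * 0.32 + 1/18 * 0.14
= 0.7528
chi = 1.39 - 0.7528
= 0.6372

0.6372


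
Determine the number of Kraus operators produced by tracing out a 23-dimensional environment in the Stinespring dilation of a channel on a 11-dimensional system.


Tracing out the environment in an orthonormal basis {|i>_E} gives Kraus operators K_i = <i|_E U |0>_E.
Number of Kraus operators = dim(H_env) = d_env
= 23

23


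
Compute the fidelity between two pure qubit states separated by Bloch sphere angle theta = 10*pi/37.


For states separated by angle theta on Bloch sphere:
F = cos^2(theta/2)
theta = 10*pi/37 = 0.8491
theta/2 = 0.4245
cos(theta/2) = 0.9112
F = 0.8303

0.8303


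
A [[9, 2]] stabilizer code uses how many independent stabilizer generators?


For an [[n,k]] stabilizer code:
Number of stabilizer generators = n - k
= 9 - 2
= 7

7


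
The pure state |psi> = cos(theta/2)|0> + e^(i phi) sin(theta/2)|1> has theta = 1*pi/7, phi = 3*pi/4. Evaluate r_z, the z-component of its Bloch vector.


theta = 0.4488, phi = 2.3562
r_z = cos(theta) = 0.9010

0.9010


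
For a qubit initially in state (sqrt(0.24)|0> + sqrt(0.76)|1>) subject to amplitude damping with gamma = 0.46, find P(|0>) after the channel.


For amplitude damping with parameter gamma on state sqrt(a)|0> + sqrt(b)|1>:
alpha^2 = 0.24, beta^2 = 0.76
P(|0>) = alpha^2 + gamma * beta^2
= 0.24 + 0.46 * 0.76
= 0.24 + 0.3496
= 0.5896

0.5896


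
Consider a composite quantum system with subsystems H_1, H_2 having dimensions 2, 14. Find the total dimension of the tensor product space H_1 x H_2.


dim(H_1 x H_2) = 2 * 14
= 28

28


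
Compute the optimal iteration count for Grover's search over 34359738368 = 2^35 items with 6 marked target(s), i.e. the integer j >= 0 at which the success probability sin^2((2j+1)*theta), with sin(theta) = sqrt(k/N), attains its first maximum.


After j Grover iterations the success probability is P(j) = sin^2((2j+1)*theta), where sin(theta) = sqrt(k/N).
N = 2^35 = 34359738368, k = 6
sin(theta) = sqrt(k/N) = 1.321449896e-05
theta = arcsin(sqrt(k/N)) = 1.321449896e-05 rad
P(j) reaches its first maximum when (2j+1)*theta is as close as possible to pi/2, i.e. j = round(pi/(4*theta) - 1/2).
pi/(4*theta) - 1/2 = 59434.0776
(For comparison, the common estimate pi/4 * sqrt(N/k) = 59434.5776; the exact maximiser is used here.)
Optimal iterations = 59434

59434


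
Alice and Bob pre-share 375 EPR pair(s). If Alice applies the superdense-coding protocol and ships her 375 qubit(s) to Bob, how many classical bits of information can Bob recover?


Superdense coding allows 2 classical bits per shared entangled pair.
375 pair(s) -> 2 * 375 = 750 classical bits

750


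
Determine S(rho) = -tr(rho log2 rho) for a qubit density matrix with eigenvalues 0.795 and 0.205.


S = -p*log2(p) - (1-p)*log2(1-p)
p = 0.7950, 1-p = 0.2050
= -0.7950 * log2(0.7950) - 0.2050 * log2(0.2050)
= -(-0.2631) - (-0.4687)
= 0.7318

0.7318


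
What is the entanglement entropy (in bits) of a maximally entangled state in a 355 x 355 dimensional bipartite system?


For a maximally entangled state in d x d:
S = log2(d) = log2(355)
= 8.4717

8.4717


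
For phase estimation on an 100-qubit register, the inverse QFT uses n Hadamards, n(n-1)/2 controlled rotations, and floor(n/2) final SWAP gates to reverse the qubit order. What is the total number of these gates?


Hadamard gates: 100
Controlled rotations: n*(n-1)/2 = 100*99/2 = 4950
SWAP gates: floor(n/2) = floor(100/2) = 50
Total = 100 + 4950 + 50
= 5100

5100


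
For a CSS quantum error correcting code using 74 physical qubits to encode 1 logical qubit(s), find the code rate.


Code rate R = k/n
= 1/74
= 0.0135

0.0135


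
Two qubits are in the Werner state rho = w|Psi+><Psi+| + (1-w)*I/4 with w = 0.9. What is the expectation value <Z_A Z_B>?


|Psi+> = (|01> + |10>)/sqrt(2)
For the pure Bell state, <Z_A Z_B> = -1 (Bell-state Pauli correlator).
The maximally-mixed part I/4 has tr(I/4 * P tensor P) = 0 for any traceless Pauli P.
So <Z_A Z_B>_rho = w * (-1) + (1 - w) * 0
= 0.9 * (-1)
= -0.9000

-0.9000


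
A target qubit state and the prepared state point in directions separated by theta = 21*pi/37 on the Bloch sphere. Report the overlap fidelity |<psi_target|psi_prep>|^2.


For states separated by angle theta on Bloch sphere:
F = cos^2(theta/2)
theta = 21*pi/37 = 1.7831
theta/2 = 0.8915
cos(theta/2) = 0.6282
F = 0.3947

0.3947


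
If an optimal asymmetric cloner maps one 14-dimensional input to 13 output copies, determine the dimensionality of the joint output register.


Output space = H^(tensor 13) where dim(H) = 14
dim = 14^13
= 196 (after 2 factors)
= 2744 (after 3 factors)
= 38416 (after 4 factors)
= 537824 (after 5 factors)
= 7529536 (after 6 factors)
= 105413504 (after 7 factors)
= 1475789056 (after 8 factors)
= 20661046784 (after 9 factors)
= 289254654976 (after 10 factors)
= 4049565169664 (after 11 factors)
= 56693912375296 (after 12 factors)
= 793714773254144 (after 13 factors)
= 793714773254144

793714773254144


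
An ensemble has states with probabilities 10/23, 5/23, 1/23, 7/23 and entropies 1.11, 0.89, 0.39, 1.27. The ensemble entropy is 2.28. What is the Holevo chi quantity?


chi = S(rho) - sum_i p_i * S(rho_i)
Weighted entropy = 10/23 * 1.11 + 5/23 * 0.89 + 1/23 * 0.39 + 7/23 * 1.27
= 1.0796
chi = 2.28 - 1.0796
= 1.2004

1.2004


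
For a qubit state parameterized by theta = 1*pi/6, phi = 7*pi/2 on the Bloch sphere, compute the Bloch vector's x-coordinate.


theta = 0.5236, phi = 10.9956
r_x = sin(theta)*cos(phi) = 0.5000 * 0.0000
r_x = 0.0000

0.0000


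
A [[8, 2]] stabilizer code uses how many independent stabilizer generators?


For an [[n,k]] stabilizer code:
Number of stabilizer generators = n - k
= 8 - 2
= 6

6


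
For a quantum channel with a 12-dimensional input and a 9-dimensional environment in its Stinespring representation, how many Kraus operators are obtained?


Tracing out the environment in an orthonormal basis {|i>_E} gives Kraus operators K_i = <i|_E U |0>_E.
Number of Kraus operators = dim(H_env) = d_env
= 9

9


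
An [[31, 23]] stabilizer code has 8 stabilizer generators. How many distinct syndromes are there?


Each stabilizer generator gives a binary (+1 or -1) measurement outcome.
With 8 independent generators:
Total syndromes = 2^8
= 256

256


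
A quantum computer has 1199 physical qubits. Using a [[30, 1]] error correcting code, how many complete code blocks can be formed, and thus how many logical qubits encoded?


Each code block uses 30 physical qubits for 1 logical qubit(s).
Number of complete blocks = floor(1199 / 30) = 39
Logical qubits = 39 * 1
= 39

39


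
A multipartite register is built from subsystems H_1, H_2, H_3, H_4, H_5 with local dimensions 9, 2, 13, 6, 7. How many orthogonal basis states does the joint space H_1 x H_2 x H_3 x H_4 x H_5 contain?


dim(H_1 x H_2 x H_3 x H_4 x H_5) = 9 * 2 * 13 * 6 * 7
= 18 * 13 * 6 * 7
= 234 * 6 * 7
= 1404 * 7
= 9828

9828


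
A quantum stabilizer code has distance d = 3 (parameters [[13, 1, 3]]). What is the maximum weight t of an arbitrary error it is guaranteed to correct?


Code parameters: [[13, 1, 3]], distance d = 3.
Number of correctable errors = floor((d-1)/2)
= floor((3 - 1)/2)
= floor(2/2)
= 1

1


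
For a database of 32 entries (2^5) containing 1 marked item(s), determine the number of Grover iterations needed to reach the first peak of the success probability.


After j Grover iterations the success probability is P(j) = sin^2((2j+1)*theta), where sin(theta) = sqrt(k/N).
N = 2^5 = 32, k = 1
sin(theta) = sqrt(k/N) = 0.1767766953
theta = arcsin(sqrt(k/N)) = 0.1777106008 rad
P(j) reaches its first maximum when (2j+1)*theta is as close as possible to pi/2, i.e. j = round(pi/(4*theta) - 1/2).
pi/(4*theta) - 1/2 = 3.9195
(For comparison, the common estimate pi/4 * sqrt(N/k) = 4.4429; the exact maximiser is used here.)
Optimal iterations = 4

4


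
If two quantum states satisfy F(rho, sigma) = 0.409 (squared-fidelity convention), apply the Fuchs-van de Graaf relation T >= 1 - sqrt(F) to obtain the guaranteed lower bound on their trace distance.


Fuchs-van de Graaf (squared-fidelity convention): 1 - sqrt(F) <= T <= sqrt(1 - F).
Lower bound: T >= 1 - sqrt(F)
sqrt(F) = sqrt(0.409) = 0.6395
T >= 1 - 0.6395
T >= 0.3605

0.3605


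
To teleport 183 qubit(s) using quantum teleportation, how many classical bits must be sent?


Quantum teleportation requires 2 classical bits per qubit teleported.
183 qubit(s) -> 2 * 183 = 366 classical bits

366


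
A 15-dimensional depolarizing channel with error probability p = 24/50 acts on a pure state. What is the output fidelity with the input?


F = (1-p) + p/d
= (1 - 0.4800) + 0.4800/15
= 0.5200 + 0.0320
= 0.5520

0.5520


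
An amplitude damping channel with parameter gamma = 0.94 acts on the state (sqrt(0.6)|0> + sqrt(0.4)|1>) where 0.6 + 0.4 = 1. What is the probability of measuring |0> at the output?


For amplitude damping with parameter gamma on state sqrt(a)|0> + sqrt(b)|1>:
alpha^2 = 0.6, beta^2 = 0.4
P(|0>) = alpha^2 + gamma * beta^2
= 0.6 + 0.94 * 0.4
= 0.6 + 0.3760
= 0.9760

0.9760


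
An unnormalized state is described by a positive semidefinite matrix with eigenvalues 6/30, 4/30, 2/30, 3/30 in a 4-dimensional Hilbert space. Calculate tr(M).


tr(M) = sum of eigenvalues
= 6/30 + 4/30 + 2/30 + 3/30
= 15/30
= 0.5000

0.5000


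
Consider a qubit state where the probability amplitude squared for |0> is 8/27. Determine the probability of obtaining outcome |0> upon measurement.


|alpha|^2 = 8/27 = 0.2963
|beta|^2 = 1 - 8/27 = 19/27 = 0.7037
P(|0>) = |alpha|^2 = 0.2963

0.2963


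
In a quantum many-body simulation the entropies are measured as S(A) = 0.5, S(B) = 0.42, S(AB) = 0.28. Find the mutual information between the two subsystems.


I(A:B) = S(A) + S(B) - S(AB)
= 0.5 + 0.42 - 0.28
= 0.6400

0.6400


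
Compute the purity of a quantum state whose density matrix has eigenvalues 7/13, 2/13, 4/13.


tr(rho^2) = sum of eigenvalues squared
= (7/13)^2 + (2/13)^2 + (4/13)^2
= (49 + 4 + 16) / 169
= 69/169
= 0.4083

0.4083


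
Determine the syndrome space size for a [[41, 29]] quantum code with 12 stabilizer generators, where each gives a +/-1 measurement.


Each stabilizer generator gives a binary (+1 or -1) measurement outcome.
With 12 independent generators:
Total syndromes = 2^12
= 4096

4096


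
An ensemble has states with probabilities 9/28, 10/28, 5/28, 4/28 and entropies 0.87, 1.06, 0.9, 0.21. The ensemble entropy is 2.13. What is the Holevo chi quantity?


chi = S(rho) - sum_i p_i * S(rho_i)
Weighted entropy = 9/28 * 0.87 + 10/28 * 1.06 + 5/28 * 0.9 + 4/28 * 0.21
= 0.8489
chi = 2.13 - 0.8489
= 1.2811

1.2811


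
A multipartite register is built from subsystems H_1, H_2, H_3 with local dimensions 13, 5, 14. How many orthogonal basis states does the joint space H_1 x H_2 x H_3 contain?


dim(H_1 x H_2 x H_3) = 13 * 5 * 14
= 65 * 14
= 910

910


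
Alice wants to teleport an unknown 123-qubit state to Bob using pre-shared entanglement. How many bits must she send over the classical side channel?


Quantum teleportation requires 2 classical bits per qubit teleported.
123 qubit(s) -> 2 * 123 = 246 classical bits

246


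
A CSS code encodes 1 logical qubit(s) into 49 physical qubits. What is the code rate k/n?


Code rate R = k/n
= 1/49
= 0.0204

0.0204


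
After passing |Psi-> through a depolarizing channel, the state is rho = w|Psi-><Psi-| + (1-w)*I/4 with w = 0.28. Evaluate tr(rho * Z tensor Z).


|Psi-> = (|01> - |10>)/sqrt(2)
For the pure Bell state, <Z_A Z_B> = -1 (Bell-state Pauli correlator).
The maximally-mixed part I/4 has tr(I/4 * P tensor P) = 0 for any traceless Pauli P.
So <Z_A Z_B>_rho = w * (-1) + (1 - w) * 0
= 0.28 * (-1)
= -0.2800

-0.2800


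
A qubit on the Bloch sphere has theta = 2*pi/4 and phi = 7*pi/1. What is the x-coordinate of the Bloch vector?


theta = 1.5708, phi = 21.9911
r_x = sin(theta)*cos(phi) = 1.0000 * -1.0000
r_x = -1.0000

-1.0000


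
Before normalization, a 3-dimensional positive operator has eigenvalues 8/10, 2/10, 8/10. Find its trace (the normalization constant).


tr(M) = sum of eigenvalues
= 8/10 + 2/10 + 8/10
= 18/10
= 1.8000

1.8000


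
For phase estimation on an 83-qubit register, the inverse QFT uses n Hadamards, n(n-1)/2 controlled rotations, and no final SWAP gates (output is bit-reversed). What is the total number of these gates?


Hadamard gates: 83
Controlled rotations: n*(n-1)/2 = 83*82/2 = 3403
SWAP gates: 0 (omitted)
Total = 83 + 3403
= 3486

3486


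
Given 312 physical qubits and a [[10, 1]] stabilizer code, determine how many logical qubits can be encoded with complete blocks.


Each code block uses 10 physical qubits for 1 logical qubit(s).
Number of complete blocks = floor(312 / 10) = 31
Logical qubits = 31 * 1
= 31

31


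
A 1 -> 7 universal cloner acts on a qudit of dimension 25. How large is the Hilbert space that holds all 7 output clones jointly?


Output space = H^(tensor 7) where dim(H) = 25
dim = 25^7
= 625 (after 2 factors)
= 15625 (after 3 factors)
= 390625 (after 4 factors)
= 9765625 (after 5 factors)
= 244140625 (after 6 factors)
= 6103515625 (after 7 factors)
= 6103515625

6103515625


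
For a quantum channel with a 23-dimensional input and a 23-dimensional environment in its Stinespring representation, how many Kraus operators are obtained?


Tracing out the environment in an orthonormal basis {|i>_E} gives Kraus operators K_i = <i|_E U |0>_E.
Number of Kraus operators = dim(H_env) = d_env
= 23

23


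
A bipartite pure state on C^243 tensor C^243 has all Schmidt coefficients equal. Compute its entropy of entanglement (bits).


For a maximally entangled state in d x d:
S = log2(d) = log2(243)
= 7.9248

7.9248


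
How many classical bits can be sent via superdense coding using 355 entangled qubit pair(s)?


Superdense coding allows 2 classical bits per shared entangled pair.
355 pair(s) -> 2 * 355 = 710 classical bits

710


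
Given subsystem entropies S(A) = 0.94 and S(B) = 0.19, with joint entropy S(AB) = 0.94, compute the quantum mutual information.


I(A:B) = S(A) + S(B) - S(AB)
= 0.94 + 0.19 - 0.94
= 0.1900

0.1900


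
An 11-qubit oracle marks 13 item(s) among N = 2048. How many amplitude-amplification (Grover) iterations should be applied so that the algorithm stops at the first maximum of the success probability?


After j Grover iterations the success probability is P(j) = sin^2((2j+1)*theta), where sin(theta) = sqrt(k/N).
N = 2^11 = 2048, k = 13
sin(theta) = sqrt(k/N) = 0.0796721799
theta = arcsin(sqrt(k/N)) = 0.07975671018 rad
P(j) reaches its first maximum when (2j+1)*theta is as close as possible to pi/2, i.e. j = round(pi/(4*theta) - 1/2).
pi/(4*theta) - 1/2 = 9.3474
(For comparison, the common estimate pi/4 * sqrt(N/k) = 9.8579; the exact maximiser is used here.)
Optimal iterations = 9

9


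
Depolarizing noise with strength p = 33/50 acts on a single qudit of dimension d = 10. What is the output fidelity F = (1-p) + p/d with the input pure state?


F = (1-p) + p/d
= (1 - 0.6600) + 0.6600/10
= 0.3400 + 0.0660
= 0.4060

0.4060


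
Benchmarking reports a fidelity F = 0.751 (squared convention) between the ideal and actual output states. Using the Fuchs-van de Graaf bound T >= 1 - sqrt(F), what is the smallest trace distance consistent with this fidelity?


Fuchs-van de Graaf (squared-fidelity convention): 1 - sqrt(F) <= T <= sqrt(1 - F).
Lower bound: T >= 1 - sqrt(F)
sqrt(F) = sqrt(0.751) = 0.8666
T >= 1 - 0.8666
T >= 0.1334

0.1334


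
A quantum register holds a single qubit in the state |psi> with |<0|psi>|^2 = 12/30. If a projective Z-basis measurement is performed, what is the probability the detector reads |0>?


|alpha|^2 = 12/30 = 0.4000
|beta|^2 = 1 - 12/30 = 18/30 = 0.6000
P(|0>) = |alpha|^2 = 0.4000

0.4000


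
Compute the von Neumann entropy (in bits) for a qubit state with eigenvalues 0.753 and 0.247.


S = -p*log2(p) - (1-p)*log2(1-p)
p = 0.7530, 1-p = 0.2470
= -0.7530 * log2(0.7530) - 0.2470 * log2(0.2470)
= -(-0.3082) - (-0.4983)
= 0.8065

0.8065


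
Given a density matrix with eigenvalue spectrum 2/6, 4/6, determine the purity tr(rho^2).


tr(rho^2) = sum of eigenvalues squared
= (2/6)^2 + (4/6)^2
= (4 + 16) / 36
= 20/36
= 0.5556

0.5556


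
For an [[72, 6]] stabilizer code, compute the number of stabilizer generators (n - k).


For an [[n,k]] stabilizer code:
Number of stabilizer generators = n - k
= 72 - 6
= 66

66


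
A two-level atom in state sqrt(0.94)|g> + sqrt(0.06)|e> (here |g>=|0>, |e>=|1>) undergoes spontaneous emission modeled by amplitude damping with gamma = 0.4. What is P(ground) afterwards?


For amplitude damping with parameter gamma on state sqrt(a)|0> + sqrt(b)|1>:
alpha^2 = 0.94, beta^2 = 0.06
P(|0>) = alpha^2 + gamma * beta^2
= 0.94 + 0.4 * 0.06
= 0.94 + 0.0240
= 0.9640

0.9640


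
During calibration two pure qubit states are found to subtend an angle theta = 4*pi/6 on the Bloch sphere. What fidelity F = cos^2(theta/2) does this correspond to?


For states separated by angle theta on Bloch sphere:
F = cos^2(theta/2)
theta = 4*pi/6 = 2.0944
theta/2 = 1.0472
cos(theta/2) = 0.5000
F = 0.2500

0.2500


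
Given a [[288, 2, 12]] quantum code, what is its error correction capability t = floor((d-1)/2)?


Code parameters: [[288, 2, 12]], distance d = 12.
Number of correctable errors = floor((d-1)/2)
= floor((12 - 1)/2)
= floor(11/2)
= 5

5


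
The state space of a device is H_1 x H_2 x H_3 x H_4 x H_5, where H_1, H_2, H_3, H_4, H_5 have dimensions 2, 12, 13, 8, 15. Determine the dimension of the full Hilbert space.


dim(H_1 x H_2 x H_3 x H_4 x H_5) = 2 * 12 * 13 * 8 * 15
= 24 * 13 * 8 * 15
= 312 * 8 * 15
= 2496 * 15
= 37440

37440


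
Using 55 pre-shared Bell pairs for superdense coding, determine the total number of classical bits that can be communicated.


Superdense coding allows 2 classical bits per shared entangled pair.
55 pair(s) -> 2 * 55 = 110 classical bits

110


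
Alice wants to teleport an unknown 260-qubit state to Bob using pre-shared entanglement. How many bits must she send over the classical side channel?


Quantum teleportation requires 2 classical bits per qubit teleported.
260 qubit(s) -> 2 * 260 = 520 classical bits

520


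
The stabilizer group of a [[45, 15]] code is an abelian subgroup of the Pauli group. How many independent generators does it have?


For an [[n,k]] stabilizer code:
Number of stabilizer generators = n - k
= 45 - 15
= 30

30


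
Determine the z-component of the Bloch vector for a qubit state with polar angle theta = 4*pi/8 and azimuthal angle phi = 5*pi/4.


theta = 1.5708, phi = 3.9270
r_z = cos(theta) = 0.0000

0.0000


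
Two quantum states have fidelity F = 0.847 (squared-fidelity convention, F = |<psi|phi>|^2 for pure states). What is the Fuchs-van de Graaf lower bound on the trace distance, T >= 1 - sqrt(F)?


Fuchs-van de Graaf (squared-fidelity convention): 1 - sqrt(F) <= T <= sqrt(1 - F).
Lower bound: T >= 1 - sqrt(F)
sqrt(F) = sqrt(0.847) = 0.9203
T >= 1 - 0.9203
T >= 0.0797

0.0797


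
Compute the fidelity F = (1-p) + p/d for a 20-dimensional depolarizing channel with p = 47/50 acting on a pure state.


F = (1-p) + p/d
= (1 - 0.9400) + 0.9400/20
= 0.0600 + 0.0470
= 0.1070

0.1070


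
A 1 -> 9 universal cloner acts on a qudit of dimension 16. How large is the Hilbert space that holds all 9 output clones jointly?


Output space = H^(tensor 9) where dim(H) = 16
dim = 16^9
= 256 (after 2 factors)
= 4096 (after 3 factors)
= 65536 (after 4 factors)
= 1048576 (after 5 factors)
= 16777216 (after 6 factors)
= 268435456 (after 7 factors)
= 4294967296 (after 8 factors)
= 68719476736 (after 9 factors)
= 68719476736

68719476736


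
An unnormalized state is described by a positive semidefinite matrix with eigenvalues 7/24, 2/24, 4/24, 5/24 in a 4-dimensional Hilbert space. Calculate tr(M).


tr(M) = sum of eigenvalues
= 7/24 + 2/24 + 4/24 + 5/24
= 18/24
= 0.7500

0.7500


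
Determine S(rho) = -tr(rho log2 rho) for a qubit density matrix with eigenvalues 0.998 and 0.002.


S = -p*log2(p) - (1-p)*log2(1-p)
p = 0.9980, 1-p = 0.0020
= -0.9980 * log2(0.9980) - 0.0020 * log2(0.0020)
= -(-0.0029) - (-0.0179)
= 0.0208

0.0208


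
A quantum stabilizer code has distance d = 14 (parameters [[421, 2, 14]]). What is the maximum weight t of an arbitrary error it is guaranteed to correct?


Code parameters: [[421, 2, 14]], distance d = 14.
Number of correctable errors = floor((d-1)/2)
= floor((14 - 1)/2)
= floor(13/2)
= 6

6


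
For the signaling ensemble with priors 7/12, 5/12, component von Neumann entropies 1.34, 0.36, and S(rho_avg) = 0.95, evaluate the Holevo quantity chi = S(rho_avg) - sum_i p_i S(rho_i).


chi = S(rho) - sum_i p_i * S(rho_i)
Weighted entropy = 7/12 * 1.34 + 5/12 * 0.36
= 0.9317
chi = 0.95 - 0.9317
= 0.0183

0.0183


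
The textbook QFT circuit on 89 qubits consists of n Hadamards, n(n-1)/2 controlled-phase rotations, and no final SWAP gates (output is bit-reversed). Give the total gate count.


Hadamard gates: 89
Controlled rotations: n*(n-1)/2 = 89*88/2 = 3916
SWAP gates: 0 (omitted)
Total = 89 + 3916
= 4005

4005


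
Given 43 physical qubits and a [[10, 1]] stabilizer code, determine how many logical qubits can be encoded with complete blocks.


Each code block uses 10 physical qubits for 1 logical qubit(s).
Number of complete blocks = floor(43 / 10) = 4
Logical qubits = 4 * 1
= 4

4


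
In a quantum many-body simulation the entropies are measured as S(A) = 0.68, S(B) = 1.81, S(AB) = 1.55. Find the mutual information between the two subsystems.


I(A:B) = S(A) + S(B) - S(AB)
= 0.68 + 1.81 - 1.55
= 0.9400

0.9400


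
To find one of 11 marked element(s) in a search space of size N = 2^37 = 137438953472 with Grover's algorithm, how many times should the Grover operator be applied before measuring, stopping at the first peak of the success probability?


After j Grover iterations the success probability is P(j) = sin^2((2j+1)*theta), where sin(theta) = sqrt(k/N).
N = 2^37 = 137438953472, k = 11
sin(theta) = sqrt(k/N) = 8.946258087e-06
theta = arcsin(sqrt(k/N)) = 8.946258087e-06 rad
P(j) reaches its first maximum when (2j+1)*theta is as close as possible to pi/2, i.e. j = round(pi/(4*theta) - 1/2).
pi/(4*theta) - 1/2 = 87790.1892
(For comparison, the common estimate pi/4 * sqrt(N/k) = 87790.6892; the exact maximiser is used here.)
Optimal iterations = 87790

87790


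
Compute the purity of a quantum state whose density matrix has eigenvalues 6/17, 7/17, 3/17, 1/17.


tr(rho^2) = sum of eigenvalues squared
= (6/17)^2 + (7/17)^2 + (3/17)^2 + (1/17)^2
= (36 + 49 + 9 + 1) / 289
= 95/289
= 0.3287

0.3287


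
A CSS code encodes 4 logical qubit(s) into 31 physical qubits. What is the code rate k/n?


Code rate R = k/n
= 4/31
= 0.1290

0.1290


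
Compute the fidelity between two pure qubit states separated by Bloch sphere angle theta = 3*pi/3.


For states separated by angle theta on Bloch sphere:
F = cos^2(theta/2)
theta = 3*pi/3 = 3.1416
theta/2 = 1.5708
cos(theta/2) = 0.0000
F = 0.0000

0.0000


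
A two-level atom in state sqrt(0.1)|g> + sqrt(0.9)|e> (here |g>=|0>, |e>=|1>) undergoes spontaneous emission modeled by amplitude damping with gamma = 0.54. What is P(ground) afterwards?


For amplitude damping with parameter gamma on state sqrt(a)|0> + sqrt(b)|1>:
alpha^2 = 0.1, beta^2 = 0.9
P(|0>) = alpha^2 + gamma * beta^2
= 0.1 + 0.54 * 0.9
= 0.1 + 0.4860
= 0.5860

0.5860


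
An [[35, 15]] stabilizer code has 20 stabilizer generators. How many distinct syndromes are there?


Each stabilizer generator gives a binary (+1 or -1) measurement outcome.
With 20 independent generators:
Total syndromes = 2^20
= 1048576

1048576


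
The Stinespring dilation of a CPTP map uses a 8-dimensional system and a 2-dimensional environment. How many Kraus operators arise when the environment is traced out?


Tracing out the environment in an orthonormal basis {|i>_E} gives Kraus operators K_i = <i|_E U |0>_E.
Number of Kraus operators = dim(H_env) = d_env
= 2

2


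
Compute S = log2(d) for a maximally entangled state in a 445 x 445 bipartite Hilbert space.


For a maximally entangled state in d x d:
S = log2(d) = log2(445)
= 8.7977

8.7977


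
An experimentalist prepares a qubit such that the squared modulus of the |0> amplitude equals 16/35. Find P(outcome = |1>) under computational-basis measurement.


|alpha|^2 = 16/35 = 0.4571
|beta|^2 = 1 - 16/35 = 19/35 = 0.5429
P(|1>) = |beta|^2 = 0.5429

0.5429


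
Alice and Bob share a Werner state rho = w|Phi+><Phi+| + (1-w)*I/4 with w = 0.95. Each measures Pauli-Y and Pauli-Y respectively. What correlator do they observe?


|Phi+> = (|00> + |11>)/sqrt(2)
For the pure Bell state, <Y_A Y_B> = -1 (Bell-state Pauli correlator).
The maximally-mixed part I/4 has tr(I/4 * P tensor P) = 0 for any traceless Pauli P.
So <Y_A Y_B>_rho = w * (-1) + (1 - w) * 0
= 0.95 * (-1)
= -0.9500

-0.9500


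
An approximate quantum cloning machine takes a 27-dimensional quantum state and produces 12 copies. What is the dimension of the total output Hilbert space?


Output space = H^(tensor 12) where dim(H) = 27
dim = 27^12
= 729 (after 2 factors)
= 19683 (after 3 factors)
= 531441 (after 4 factors)
= 14348907 (after 5 factors)
= 387420489 (after 6 factors)
= 10460353203 (after 7 factors)
= 282429536481 (after 8 factors)
= 7625597484987 (after 9 factors)
= 205891132094649 (after 10 factors)
= 5559060566555523 (after 11 factors)
= 150094635296999121 (after 12 factors)
= 150094635296999121

150094635296999121


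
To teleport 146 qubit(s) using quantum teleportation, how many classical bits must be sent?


Quantum teleportation requires 2 classical bits per qubit teleported.
146 qubit(s) -> 2 * 146 = 292 classical bits

292


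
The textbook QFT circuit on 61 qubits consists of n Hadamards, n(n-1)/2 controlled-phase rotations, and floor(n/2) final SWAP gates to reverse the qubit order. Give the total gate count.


Hadamard gates: 61
Controlled rotations: n*(n-1)/2 = 61*60/2 = 1830
SWAP gates: floor(n/2) = floor(61/2) = 30
Total = 61 + 1830 + 30
= 1921

1921


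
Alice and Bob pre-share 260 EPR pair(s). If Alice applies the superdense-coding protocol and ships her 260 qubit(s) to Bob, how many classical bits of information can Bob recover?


Superdense coding allows 2 classical bits per shared entangled pair.
260 pair(s) -> 2 * 260 = 520 classical bits

520


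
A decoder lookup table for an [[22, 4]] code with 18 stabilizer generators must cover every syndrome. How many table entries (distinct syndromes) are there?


Each stabilizer generator gives a binary (+1 or -1) measurement outcome.
With 18 independent generators:
Total syndromes = 2^18
= 262144

262144


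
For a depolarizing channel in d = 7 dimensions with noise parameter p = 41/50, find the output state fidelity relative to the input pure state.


F = (1-p) + p/d
= (1 - 0.8200) + 0.8200/7
= 0.1800 + 0.1171
= 0.2971

0.2971


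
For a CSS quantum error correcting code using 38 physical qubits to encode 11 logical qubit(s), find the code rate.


Code rate R = k/n
= 11/38
= 0.2895

0.2895


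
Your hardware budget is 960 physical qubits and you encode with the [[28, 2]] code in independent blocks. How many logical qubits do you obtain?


Each code block uses 28 physical qubits for 2 logical qubit(s).
Number of complete blocks = floor(960 / 28) = 34
Logical qubits = 34 * 2
= 68

68


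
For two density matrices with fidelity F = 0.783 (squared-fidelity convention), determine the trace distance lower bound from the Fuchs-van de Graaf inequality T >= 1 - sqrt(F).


Fuchs-van de Graaf (squared-fidelity convention): 1 - sqrt(F) <= T <= sqrt(1 - F).
Lower bound: T >= 1 - sqrt(F)
sqrt(F) = sqrt(0.783) = 0.8849
T >= 1 - 0.8849
T >= 0.1151

0.1151


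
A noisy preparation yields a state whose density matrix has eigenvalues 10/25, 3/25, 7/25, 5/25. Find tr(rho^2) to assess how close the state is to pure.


tr(rho^2) = sum of eigenvalues squared
= (10/25)^2 + (3/25)^2 + (7/25)^2 + (5/25)^2
= (100 + 9 + 49 + 25) / 625
= 183/625
= 0.2928

0.2928


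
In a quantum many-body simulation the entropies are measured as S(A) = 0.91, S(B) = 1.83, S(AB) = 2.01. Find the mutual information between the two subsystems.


I(A:B) = S(A) + S(B) - S(AB)
= 0.91 + 1.83 - 2.01
= 0.7300

0.7300


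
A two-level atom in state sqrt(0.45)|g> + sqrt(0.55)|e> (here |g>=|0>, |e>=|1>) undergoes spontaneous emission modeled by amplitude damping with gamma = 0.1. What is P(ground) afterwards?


For amplitude damping with parameter gamma on state sqrt(a)|0> + sqrt(b)|1>:
alpha^2 = 0.45, beta^2 = 0.55
P(|0>) = alpha^2 + gamma * beta^2
= 0.45 + 0.1 * 0.55
= 0.45 + 0.0550
= 0.5050

0.5050


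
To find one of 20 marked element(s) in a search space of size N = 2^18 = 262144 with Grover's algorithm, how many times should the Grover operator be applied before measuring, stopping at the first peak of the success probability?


After j Grover iterations the success probability is P(j) = sin^2((2j+1)*theta), where sin(theta) = sqrt(k/N).
N = 2^18 = 262144, k = 20
sin(theta) = sqrt(k/N) = 0.008734640537
theta = arcsin(sqrt(k/N)) = 0.008734751608 rad
P(j) reaches its first maximum when (2j+1)*theta is as close as possible to pi/2, i.e. j = round(pi/(4*theta) - 1/2).
pi/(4*theta) - 1/2 = 89.4165
(For comparison, the common estimate pi/4 * sqrt(N/k) = 89.9176; the exact maximiser is used here.)
Optimal iterations = 89

89


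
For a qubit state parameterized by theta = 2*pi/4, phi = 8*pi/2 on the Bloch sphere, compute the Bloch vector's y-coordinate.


theta = 1.5708, phi = 12.5664
r_y = sin(theta)*sin(phi) = 1.0000 * 0.0000
r_y = 0.0000

0.0000


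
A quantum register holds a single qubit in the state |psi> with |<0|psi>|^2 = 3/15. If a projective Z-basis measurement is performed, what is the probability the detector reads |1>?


|alpha|^2 = 3/15 = 0.2000
|beta|^2 = 1 - 3/15 = 12/15 = 0.8000
P(|1>) = |beta|^2 = 0.8000

0.8000


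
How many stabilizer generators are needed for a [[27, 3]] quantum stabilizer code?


For an [[n,k]] stabilizer code:
Number of stabilizer generators = n - k
= 27 - 3
= 24

24


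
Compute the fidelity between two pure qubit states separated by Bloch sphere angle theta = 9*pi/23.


For states separated by angle theta on Bloch sphere:
F = cos^2(theta/2)
theta = 9*pi/23 = 1.2293
theta/2 = 0.6147
cos(theta/2) = 0.8170
F = 0.6674

0.6674


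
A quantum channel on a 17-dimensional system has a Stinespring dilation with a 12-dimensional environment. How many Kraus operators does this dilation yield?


Tracing out the environment in an orthonormal basis {|i>_E} gives Kraus operators K_i = <i|_E U |0>_E.
Number of Kraus operators = dim(H_env) = d_env
= 12

12


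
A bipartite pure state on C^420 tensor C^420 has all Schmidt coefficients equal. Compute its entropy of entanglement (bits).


For a maximally entangled state in d x d:
S = log2(d) = log2(420)
= 8.7142

8.7142


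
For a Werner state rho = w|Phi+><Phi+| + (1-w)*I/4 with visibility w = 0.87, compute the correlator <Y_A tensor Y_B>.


|Phi+> = (|00> + |11>)/sqrt(2)
For the pure Bell state, <Y_A Y_B> = -1 (Bell-state Pauli correlator).
The maximally-mixed part I/4 has tr(I/4 * P tensor P) = 0 for any traceless Pauli P.
So <Y_A Y_B>_rho = w * (-1) + (1 - w) * 0
= 0.87 * (-1)
= -0.8700

-0.8700


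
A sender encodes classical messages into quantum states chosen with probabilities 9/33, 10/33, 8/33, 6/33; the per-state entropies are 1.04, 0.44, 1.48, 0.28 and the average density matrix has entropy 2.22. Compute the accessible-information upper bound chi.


chi = S(rho) - sum_i p_i * S(rho_i)
Weighted entropy = 9/33 * 1.04 + 10/33 * 0.44 + 8/33 * 1.48 + 6/33 * 0.28
= 0.8267
chi = 2.22 - 0.8267
= 1.3933

1.3933


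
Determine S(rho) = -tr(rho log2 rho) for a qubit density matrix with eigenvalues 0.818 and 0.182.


S = -p*log2(p) - (1-p)*log2(1-p)
p = 0.8180, 1-p = 0.1820
= -0.8180 * log2(0.8180) - 0.1820 * log2(0.1820)
= -(-0.2371) - (-0.4474)
= 0.6844

0.6844


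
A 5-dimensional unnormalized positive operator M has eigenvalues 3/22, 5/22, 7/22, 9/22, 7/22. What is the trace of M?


tr(M) = sum of eigenvalues
= 3/22 + 5/22 + 7/22 + 9/22 + 7/22
= 31/22
= 1.4091

1.4091
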